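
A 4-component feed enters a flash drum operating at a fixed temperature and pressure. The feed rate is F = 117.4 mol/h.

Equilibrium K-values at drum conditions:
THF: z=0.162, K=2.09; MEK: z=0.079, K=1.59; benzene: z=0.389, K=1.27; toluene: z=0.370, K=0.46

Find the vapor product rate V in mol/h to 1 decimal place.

V = 47.2 mol/h

Material balance + equilibrium reduce to Σ zᵢ(Kᵢ−1)/(1+V/F(Kᵢ−1)) = 0.
Feasibility: ΣzᵢKᵢ = 1.128, Σzᵢ/Kᵢ = 1.238 — both > 1, two phases present.
Iterate (Newton) starting at V/F = 0.5:
  V/F = 0.500: g = -0.0309, g' = -0.322 → V/F = 0.404
  V/F = 0.404: g = -0.0006, g' = -0.310 → V/F = 0.402
Converged at V/F = 0.402.
Then V = V/F·F = 0.4020·117.4 = 47.2 mol/h and L = F − V = 70.2 mol/h.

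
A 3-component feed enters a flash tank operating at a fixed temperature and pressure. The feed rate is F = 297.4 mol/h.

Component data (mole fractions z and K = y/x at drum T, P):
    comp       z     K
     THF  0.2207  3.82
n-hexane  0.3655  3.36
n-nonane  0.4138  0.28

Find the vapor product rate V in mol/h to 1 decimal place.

V = 193.3 mol/h

Let ψ = V/F and solve Σ zᵢ(Kᵢ−1)/(1+ψ(Kᵢ−1)) = 0.
Feasibility: ΣzᵢKᵢ = 2.1870, Σzᵢ/Kᵢ = 1.6444 — both > 1, two phases present.
Iterate (Newton) starting at ψ = 0.5:
  ψ = 0.5000: g = 0.18840, g' = -1.2542 → ψ = 0.6502
  ψ = 0.6502: g = -0.00021, g' = -1.2939 → ψ = 0.6500
Converged at ψ = 0.6500.
Then V = ψ·F = 0.6500·297.4 = 193.3 mol/h and L = F − V = 104.1 mol/h.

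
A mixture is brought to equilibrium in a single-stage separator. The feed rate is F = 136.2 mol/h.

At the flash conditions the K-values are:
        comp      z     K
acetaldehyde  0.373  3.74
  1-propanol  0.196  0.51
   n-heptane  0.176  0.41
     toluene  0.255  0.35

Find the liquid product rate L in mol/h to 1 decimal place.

Let ψ = V/F and solve Σ zᵢ(Kᵢ−1)/(1+ψ(Kᵢ−1)) = 0.
Check two-phase: ΣzᵢKᵢ = 1.656 > 1 and Σzᵢ/Kᵢ = 1.642 > 1, so g(0) = 0.656 > 0 and g(1) = -0.642 < 0.
Newton–Raphson from ψ = 0.5:
  ψ = 0.500: g = -0.0888, g' = -0.941 → ψ = 0.406
  ψ = 0.406: g = 0.0026, g' = -1.006 → ψ = 0.408
Converged at ψ = 0.408.
Then V = ψ·F = 0.4082·136.2 = 55.6 mol/h and L = F − V = 80.6 mol/h.

L = 80.6 mol/h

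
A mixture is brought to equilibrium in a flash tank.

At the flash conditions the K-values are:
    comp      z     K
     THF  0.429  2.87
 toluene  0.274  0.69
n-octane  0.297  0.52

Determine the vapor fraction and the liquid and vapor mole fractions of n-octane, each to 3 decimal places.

Newton–Raphson from ψ = 0.5:
  ψ = 0.500: g = 0.1265, g' = -0.556 → ψ = 0.727
  ψ = 0.727: g = 0.0111, g' = -0.475 → ψ = 0.751
Converged at ψ = 0.751.
Compositions from xᵢ = zᵢ/(1+ψ(Kᵢ−1)), yᵢ = Kᵢxᵢ:
  THF: x = 0.178, y = 0.512
  toluene: x = 0.357, y = 0.246
  n-octane: x = 0.464, y = 0.242

ψ = 0.751, x_n-octane = 0.464, y_n-octane = 0.242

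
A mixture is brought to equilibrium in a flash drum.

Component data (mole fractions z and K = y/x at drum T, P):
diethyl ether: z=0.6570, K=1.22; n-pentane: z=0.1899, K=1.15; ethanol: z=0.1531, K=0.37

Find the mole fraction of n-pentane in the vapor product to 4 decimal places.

y_n-pentane = 0.2005

Newton–Raphson from ψ = 0.5:
  ψ = 0.5000: g = 0.01591, g' = -0.1590 → ψ = 0.6000
  ψ = 0.6000: g = -0.00126, g' = -0.1855 → ψ = 0.5933
  ψ = 0.5933: g = -0.00001, g' = -0.1834 → ψ = 0.5932
Converged at ψ = 0.5932.
Compositions from xᵢ = zᵢ/(1+ψ(Kᵢ−1)), yᵢ = Kᵢxᵢ:
  diethyl ether: x = 0.5812, y = 0.7090
  n-pentane: x = 0.1744, y = 0.2005
  ethanol: x = 0.2445, y = 0.0905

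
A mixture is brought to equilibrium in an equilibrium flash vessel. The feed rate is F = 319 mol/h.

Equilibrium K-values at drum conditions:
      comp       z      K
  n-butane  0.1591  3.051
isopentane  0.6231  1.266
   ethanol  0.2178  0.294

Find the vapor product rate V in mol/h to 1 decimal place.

V = 205.5 mol/h

Material balance + equilibrium reduce to Σ zᵢ(Kᵢ−1)/(1+V/F(Kᵢ−1)) = 0.
Check two-phase: ΣzᵢKᵢ = 1.3383 > 1 and Σzᵢ/Kᵢ = 1.2851 > 1, so g(0) = 0.3383 > 0 and g(1) = -0.2851 < 0.
Newton–Raphson from V/F = 0.51:
  V/F = 0.5100: g = 0.06515, g' = -0.4591 → V/F = 0.6519
  V/F = 0.6519: g = -0.00400, g' = -0.5272 → V/F = 0.6443
Converged at V/F = 0.6443.
Then V = V/F·F = 0.6443·319 = 205.5 mol/h and L = F − V = 113.5 mol/h.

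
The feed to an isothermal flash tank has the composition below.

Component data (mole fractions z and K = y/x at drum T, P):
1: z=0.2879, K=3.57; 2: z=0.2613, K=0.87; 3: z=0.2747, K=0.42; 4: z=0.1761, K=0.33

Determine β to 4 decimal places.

Newton iteration, β⁰ = 0.68:
  β = 0.6800: g = -0.24779, g' = -0.7759 → β = 0.3606
  β = 0.3606: g = -0.00869, g' = -0.8022 → β = 0.3498
  β = 0.3498: g = 0.00005, g' = -0.8124 → β = 0.3499
Converged at β = 0.3499.

β = 0.3499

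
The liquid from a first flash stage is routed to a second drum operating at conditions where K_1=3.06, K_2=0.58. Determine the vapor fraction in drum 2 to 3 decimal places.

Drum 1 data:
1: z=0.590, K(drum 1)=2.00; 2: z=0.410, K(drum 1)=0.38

V/F (drum 2) = 0.612

Drum 1:
Material balance + equilibrium reduce to Σ zᵢ(Kᵢ−1)/(1+ψ₁(Kᵢ−1)) = 0.
Check two-phase: ΣzᵢKᵢ = 1.336 > 1 and Σzᵢ/Kᵢ = 1.374 > 1, so g(0) = 0.336 > 0 and g(1) = -0.374 < 0.
Iterate (Newton) starting at ψ₁ = 0.65:
  ψ₁ = 0.650: g = -0.0682, g' = -0.659 → ψ₁ = 0.546
  ψ₁ = 0.546: g = -0.0029, g' = -0.607 → ψ₁ = 0.542
Converged at ψ₁ = 0.542.
Drum-1 compositions:
  1: x = 0.383, y = 0.765
  2: x = 0.617, y = 0.235
Drum-2 feed = drum-1 liquid: z₂ = (0.3827, 0.6173).
Drum 2:
Newton–Raphson from ψ₂ = 0.69:
  ψ₂ = 0.690: g = -0.0395, g' = -0.493 → ψ₂ = 0.610
  ψ₂ = 0.610: g = 0.0008, g' = -0.516 → ψ₂ = 0.612
Converged at ψ₂ = 0.612.
  1: x = 0.169, y = 0.518
  2: x = 0.831, y = 0.482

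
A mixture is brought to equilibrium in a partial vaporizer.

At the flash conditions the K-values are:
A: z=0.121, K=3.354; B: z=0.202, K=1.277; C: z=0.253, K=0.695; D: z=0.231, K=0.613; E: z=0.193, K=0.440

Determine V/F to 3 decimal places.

V/F = 0.096

Rachford–Rice: g(V/F) = Σ zᵢ(Kᵢ−1)/(1+V/F(Kᵢ−1)) = 0.
Check two-phase: ΣzᵢKᵢ = 1.066 > 1 and Σzᵢ/Kᵢ = 1.374 > 1, so g(0) = 0.066 > 0 and g(1) = -0.374 < 0.
Newton iteration, V/F⁰ = 0.5:
  V/F = 0.500: g = -0.1720, g' = -0.356 → V/F = 0.017
  V/F = 0.017: g = 0.0529, g' = -0.756 → V/F = 0.087
  V/F = 0.087: g = 0.0057, g' = -0.606 → V/F = 0.096
Converged at V/F = 0.096.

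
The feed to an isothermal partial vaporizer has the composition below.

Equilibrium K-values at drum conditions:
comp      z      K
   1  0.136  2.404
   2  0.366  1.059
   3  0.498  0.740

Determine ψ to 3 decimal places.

Material balance + equilibrium reduce to Σ zᵢ(Kᵢ−1)/(1+ψ(Kᵢ−1)) = 0.
g(0) = ΣzᵢKᵢ − 1 = 0.083 and g(1) = 1 − Σzᵢ/Kᵢ = -0.075, so a root lies in (0, 1).
Newton–Raphson from ψ = 0.5:
  ψ = 0.500: g = -0.0157, g' = -0.138 → ψ = 0.387
  ψ = 0.387: g = 0.0009, g' = -0.155 → ψ = 0.393
Converged at ψ = 0.393.

ψ = 0.393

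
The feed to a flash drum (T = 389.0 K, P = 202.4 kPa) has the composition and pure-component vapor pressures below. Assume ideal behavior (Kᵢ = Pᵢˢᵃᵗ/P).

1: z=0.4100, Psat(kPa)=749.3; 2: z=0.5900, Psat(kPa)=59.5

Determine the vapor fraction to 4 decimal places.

Raoult's law: Kᵢ = Pᵢˢᵃᵗ/P = Pᵢˢᵃᵗ/202.4.
  K_1 = 749.3/202.4 = 3.702075, K_2 = 59.5/202.4 = 0.293972
Newton–Raphson from ψ = 0.66:
  ψ = 0.6600: g = -0.38201, g' = -1.4177 → ψ = 0.3905
  ψ = 0.3905: g = -0.03611, g' = -1.2693 → ψ = 0.3621
  ψ = 0.3621: g = 0.00035, g' = -1.2956 → ψ = 0.3624
Converged at ψ = 0.3624.

ψ = 0.3624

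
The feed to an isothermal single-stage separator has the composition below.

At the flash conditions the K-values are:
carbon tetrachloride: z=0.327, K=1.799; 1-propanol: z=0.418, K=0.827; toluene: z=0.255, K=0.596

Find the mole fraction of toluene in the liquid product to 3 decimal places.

x_toluene = 0.302

Rachford–Rice: g(ψ) = Σ zᵢ(Kᵢ−1)/(1+ψ(Kᵢ−1)) = 0.
Check two-phase: ΣzᵢKᵢ = 1.086 > 1 and Σzᵢ/Kᵢ = 1.115 > 1, so g(0) = 0.086 > 0 and g(1) = -0.115 < 0.
Newton–Raphson from ψ = 0.5:
  ψ = 0.500: g = -0.0216, g' = -0.187 → ψ = 0.385
  ψ = 0.385: g = 0.0004, g' = -0.195 → ψ = 0.387
Converged at ψ = 0.387.
Compositions from xᵢ = zᵢ/(1+ψ(Kᵢ−1)), yᵢ = Kᵢxᵢ:
  carbon tetrachloride: x = 0.250, y = 0.449
  1-propanol: x = 0.448, y = 0.370
  toluene: x = 0.302, y = 0.180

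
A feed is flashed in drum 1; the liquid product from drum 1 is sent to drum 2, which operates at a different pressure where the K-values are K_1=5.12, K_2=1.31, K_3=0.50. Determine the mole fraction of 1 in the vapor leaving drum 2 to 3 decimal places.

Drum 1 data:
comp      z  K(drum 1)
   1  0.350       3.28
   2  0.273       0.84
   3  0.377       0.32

y_1 (drum 2) = 0.323

Drum 1:
Rachford–Rice: g(ψ₁) = Σ zᵢ(Kᵢ−1)/(1+ψ₁(Kᵢ−1)) = 0.
g(0) = ΣzᵢKᵢ − 1 = 0.498 and g(1) = 1 − Σzᵢ/Kᵢ = -0.610, so a root lies in (0, 1).
Iterate (Newton) starting at ψ₁ = 0.5:
  ψ₁ = 0.500: g = -0.0630, g' = -0.806 → ψ₁ = 0.422
Converged at ψ₁ = 0.422.
Drum-1 compositions:
  1: x = 0.178, y = 0.585
  2: x = 0.293, y = 0.246
  3: x = 0.529, y = 0.169
Drum-2 feed = drum-1 liquid: z₂ = (0.1783, 0.2928, 0.5289).
Drum 2:
Rachford–Rice: g(ψ₂) = Σ zᵢ(Kᵢ−1)/(1+ψ₂(Kᵢ−1)) = 0.
g(0) = ΣzᵢKᵢ − 1 = 0.561 and g(1) = 1 − Σzᵢ/Kᵢ = -0.316, so a root lies in (0, 1).
Iterate (Newton) starting at ψ₂ = 0.38:
  ψ₂ = 0.380: g = 0.0410, g' = -0.684 → ψ₂ = 0.440
  ψ₂ = 0.440: g = 0.0020, g' = -0.622 → ψ₂ = 0.443
Converged at ψ₂ = 0.443.
  1: x = 0.063, y = 0.323
  2: x = 0.257, y = 0.337
  3: x = 0.679, y = 0.340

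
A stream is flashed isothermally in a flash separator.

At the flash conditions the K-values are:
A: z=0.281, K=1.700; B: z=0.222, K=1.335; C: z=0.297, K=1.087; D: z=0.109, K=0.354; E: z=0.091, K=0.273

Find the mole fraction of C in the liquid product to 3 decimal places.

x_C = 0.283

Let ψ = V/F and solve Σ zᵢ(Kᵢ−1)/(1+ψ(Kᵢ−1)) = 0.
g(0) = ΣzᵢKᵢ − 1 = 0.160 and g(1) = 1 − Σzᵢ/Kᵢ = -0.246, so a root lies in (0, 1).
Iterate (Newton) starting at ψ = 0.48:
  ψ = 0.480: g = 0.0324, g' = -0.307 → ψ = 0.586
  ψ = 0.586: g = -0.0022, g' = -0.352 → ψ = 0.579
Converged at ψ = 0.579.
Compositions from xᵢ = zᵢ/(1+ψ(Kᵢ−1)), yᵢ = Kᵢxᵢ:
  A: x = 0.200, y = 0.340
  B: x = 0.186, y = 0.248
  C: x = 0.283, y = 0.307
  D: x = 0.174, y = 0.062
  E: x = 0.157, y = 0.043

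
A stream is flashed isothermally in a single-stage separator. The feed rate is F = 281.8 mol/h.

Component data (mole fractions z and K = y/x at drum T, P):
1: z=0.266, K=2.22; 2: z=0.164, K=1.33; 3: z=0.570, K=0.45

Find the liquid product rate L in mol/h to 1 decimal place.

Newton iteration, β⁰ = 0.5:
  β = 0.500: g = -0.1844, g' = -0.494 → β = 0.127
  β = 0.127: g = -0.0040, g' = -0.513 → β = 0.119
Converged at β = 0.119.
Then V = β·F = 0.1190·281.8 = 33.5 mol/h and L = F − V = 248.3 mol/h.

L = 248.3 mol/h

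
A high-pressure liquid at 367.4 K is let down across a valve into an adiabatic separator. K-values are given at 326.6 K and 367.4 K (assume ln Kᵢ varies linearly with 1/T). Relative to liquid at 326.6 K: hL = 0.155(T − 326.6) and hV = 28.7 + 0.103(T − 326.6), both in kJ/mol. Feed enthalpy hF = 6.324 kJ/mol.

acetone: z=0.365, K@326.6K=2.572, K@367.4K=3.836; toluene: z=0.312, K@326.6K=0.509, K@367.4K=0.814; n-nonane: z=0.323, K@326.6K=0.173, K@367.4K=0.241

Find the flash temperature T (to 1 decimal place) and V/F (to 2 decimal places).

T = 331.8 K, V/F = 0.19

Adiabatic flash: solve Rachford–Rice at each trial T, then check hF = ψ·hV(T) + (1−ψ)·hL(T).
  T = 326.6 K: K = (2.572, 0.509, 0.173), RR gives ψ = 0.144, H_out = 4.127 kJ/mol
  T = 367.4 K: K = (3.836, 0.814, 0.241), RR gives ψ = 0.469, H_out = 18.790 kJ/mol
  T = 347.0 K: K = (3.178, 0.653, 0.206), RR gives ψ = 0.323, H_out = 12.084 kJ/mol
  T = 336.8 K: K = (2.868, 0.579, 0.189), RR gives ψ = 0.239, H_out = 8.326 kJ/mol
  T = 331.7 K: K = (2.718, 0.543, 0.181), RR gives ψ = 0.194, H_out = 6.294 kJ/mol
  T = 334.2 K: K = (2.791, 0.560, 0.185), RR gives ψ = 0.216, H_out = 7.305 kJ/mol
  T = 332.9 K: K = (2.753, 0.551, 0.183), RR gives ψ = 0.205, H_out = 6.783 kJ/mol
Linear interpolation between T = 331.7 (H_out = 6.294) and T = 332.9 (H_out = 6.783) on hF = 6.324 gives T ≈ 331.8 K, at which ψ = 0.19.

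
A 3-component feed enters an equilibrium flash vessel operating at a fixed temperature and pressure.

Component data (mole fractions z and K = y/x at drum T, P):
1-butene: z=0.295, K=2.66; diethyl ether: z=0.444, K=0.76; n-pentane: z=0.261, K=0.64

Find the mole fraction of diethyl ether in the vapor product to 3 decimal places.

Rachford–Rice: g(β) = Σ zᵢ(Kᵢ−1)/(1+β(Kᵢ−1)) = 0.
g(0) = ΣzᵢKᵢ − 1 = 0.289 and g(1) = 1 − Σzᵢ/Kᵢ = -0.103, so a root lies in (0, 1).
Newton iteration, β⁰ = 0.5:
  β = 0.500: g = 0.0319, g' = -0.326 → β = 0.598
  β = 0.598: g = 0.0016, g' = -0.295 → β = 0.603
Converged at β = 0.603.
Compositions from xᵢ = zᵢ/(1+β(Kᵢ−1)), yᵢ = Kᵢxᵢ:
  1-butene: x = 0.147, y = 0.392
  diethyl ether: x = 0.519, y = 0.395
  n-pentane: x = 0.333, y = 0.213

y_diethyl ether = 0.395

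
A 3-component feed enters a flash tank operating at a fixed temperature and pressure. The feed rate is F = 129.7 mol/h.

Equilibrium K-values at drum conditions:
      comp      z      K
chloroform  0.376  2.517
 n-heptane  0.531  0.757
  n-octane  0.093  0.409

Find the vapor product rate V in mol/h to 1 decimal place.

V = 101.2 mol/h

Let ψ = V/F and solve Σ zᵢ(Kᵢ−1)/(1+ψ(Kᵢ−1)) = 0.
g(0) = ΣzᵢKᵢ − 1 = 0.386 and g(1) = 1 − Σzᵢ/Kᵢ = -0.078, so a root lies in (0, 1).
Newton–Raphson from ψ = 0.5:
  ψ = 0.500: g = 0.0995, g' = -0.386 → ψ = 0.758
  ψ = 0.758: g = 0.0077, g' = -0.341 → ψ = 0.780
Converged at ψ = 0.780.
Then V = ψ·F = 0.7802·129.7 = 101.2 mol/h and L = F − V = 28.5 mol/h.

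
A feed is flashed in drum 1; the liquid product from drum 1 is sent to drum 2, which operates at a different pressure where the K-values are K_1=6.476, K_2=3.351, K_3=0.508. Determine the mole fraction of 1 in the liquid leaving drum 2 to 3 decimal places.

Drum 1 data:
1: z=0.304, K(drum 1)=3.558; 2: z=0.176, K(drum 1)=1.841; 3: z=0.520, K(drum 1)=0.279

Drum 1:
Rachford–Rice: g(ψ₁) = Σ zᵢ(Kᵢ−1)/(1+ψ₁(Kᵢ−1)) = 0.
Feasibility: ΣzᵢKᵢ = 1.551, Σzᵢ/Kᵢ = 2.045 — both > 1, two phases present.
Newton–Raphson from ψ₁ = 0.5:
  ψ₁ = 0.500: g = -0.1409, g' = -1.106 → ψ₁ = 0.373
  ψ₁ = 0.373: g = -0.0018, g' = -1.099 → ψ₁ = 0.371
Converged at ψ₁ = 0.371.
Drum-1 compositions:
  1: x = 0.156, y = 0.555
  2: x = 0.134, y = 0.247
  3: x = 0.710, y = 0.198
Drum-2 feed = drum-1 liquid: z₂ = (0.1560, 0.1341, 0.7099).
Drum 2:
Rachford–Rice: g(ψ₂) = Σ zᵢ(Kᵢ−1)/(1+ψ₂(Kᵢ−1)) = 0.
Feasibility: ΣzᵢKᵢ = 1.820, Σzᵢ/Kᵢ = 1.462 — both > 1, two phases present.
Newton iteration, ψ₂⁰ = 0.5:
  ψ₂ = 0.500: g = -0.0897, g' = -0.794 → ψ₂ = 0.387
  ψ₂ = 0.387: g = 0.0076, g' = -0.946 → ψ₂ = 0.395
Converged at ψ₂ = 0.395.
  1: x = 0.049, y = 0.319
  2: x = 0.070, y = 0.233
  3: x = 0.881, y = 0.448

x_1 (drum 2) = 0.049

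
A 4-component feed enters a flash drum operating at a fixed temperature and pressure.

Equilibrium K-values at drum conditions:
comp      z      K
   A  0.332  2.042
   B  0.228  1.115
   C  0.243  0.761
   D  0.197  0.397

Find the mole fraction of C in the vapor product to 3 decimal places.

y_C = 0.213

Material balance + equilibrium reduce to Σ zᵢ(Kᵢ−1)/(1+V/F(Kᵢ−1)) = 0.
g(0) = ΣzᵢKᵢ − 1 = 0.195 and g(1) = 1 − Σzᵢ/Kᵢ = -0.183, so a root lies in (0, 1).
Iterate (Newton) starting at V/F = 0.5:
  V/F = 0.500: g = 0.0162, g' = -0.323 → V/F = 0.550
Converged at V/F = 0.550.
Compositions from xᵢ = zᵢ/(1+V/F(Kᵢ−1)), yᵢ = Kᵢxᵢ:
  A: x = 0.211, y = 0.431
  B: x = 0.214, y = 0.239
  C: x = 0.280, y = 0.213
  D: x = 0.295, y = 0.117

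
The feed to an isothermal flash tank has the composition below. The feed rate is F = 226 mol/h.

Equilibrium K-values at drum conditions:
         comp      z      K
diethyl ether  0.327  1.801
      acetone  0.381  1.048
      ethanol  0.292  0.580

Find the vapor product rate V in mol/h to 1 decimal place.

V = 172.1 mol/h

Iterate (Newton) starting at ψ = 0.5:
  ψ = 0.500: g = 0.0496, g' = -0.190 → ψ = 0.761
  ψ = 0.761: g = 0.0002, g' = -0.193 → ψ = 0.762
Converged at ψ = 0.762.
Then V = ψ·F = 0.7616·226 = 172.1 mol/h and L = F − V = 53.9 mol/h.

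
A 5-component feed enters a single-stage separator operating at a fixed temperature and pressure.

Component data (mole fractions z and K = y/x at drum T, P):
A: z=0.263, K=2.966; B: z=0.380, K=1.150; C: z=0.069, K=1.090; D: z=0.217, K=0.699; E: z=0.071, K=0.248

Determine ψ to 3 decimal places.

ψ = 0.878

Newton iteration, ψ⁰ = 0.36:
  ψ = 0.360: g = 0.2164, g' = -0.457 → ψ = 0.834
  ψ = 0.834: g = 0.0221, g' = -0.477 → ψ = 0.880
  ψ = 0.880: g = -0.0012, g' = -0.531 → ψ = 0.878
Converged at ψ = 0.878.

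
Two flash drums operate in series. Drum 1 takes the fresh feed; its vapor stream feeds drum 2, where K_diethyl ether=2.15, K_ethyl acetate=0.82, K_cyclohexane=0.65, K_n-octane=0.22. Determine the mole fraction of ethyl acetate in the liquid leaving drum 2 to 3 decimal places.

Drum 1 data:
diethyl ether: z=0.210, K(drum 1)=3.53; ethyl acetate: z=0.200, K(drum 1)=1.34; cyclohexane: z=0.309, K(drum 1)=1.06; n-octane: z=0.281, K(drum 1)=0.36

x_ethyl acetate (drum 2) = 0.229

Drum 1:
Newton iteration, ψ₁⁰ = 0.46:
  ψ₁ = 0.460: g = 0.0675, g' = -0.537 → ψ₁ = 0.586
  ψ₁ = 0.586: g = 0.0010, g' = -0.530 → ψ₁ = 0.588
Converged at ψ₁ = 0.588.
Drum-1 compositions:
  diethyl ether: x = 0.084, y = 0.298
  ethyl acetate: x = 0.167, y = 0.223
  cyclohexane: x = 0.298, y = 0.316
  n-octane: x = 0.450, y = 0.162
Drum-2 feed = drum-1 vapor: z₂ = (0.2981, 0.2234, 0.3164, 0.1621).
Drum 2:
Material balance + equilibrium reduce to Σ zᵢ(Kᵢ−1)/(1+ψ₂(Kᵢ−1)) = 0.
g(0) = ΣzᵢKᵢ − 1 = 0.065 and g(1) = 1 − Σzᵢ/Kᵢ = -0.635, so a root lies in (0, 1).
Iterate (Newton) starting at ψ₂ = 0.43:
  ψ₂ = 0.430: g = -0.1348, g' = -0.462 → ψ₂ = 0.138
  ψ₂ = 0.138: g = -0.0035, g' = -0.468 → ψ₂ = 0.131
Converged at ψ₂ = 0.131.
  diethyl ether: x = 0.259, y = 0.557
  ethyl acetate: x = 0.229, y = 0.188
  cyclohexane: x = 0.332, y = 0.216
  n-octane: x = 0.181, y = 0.040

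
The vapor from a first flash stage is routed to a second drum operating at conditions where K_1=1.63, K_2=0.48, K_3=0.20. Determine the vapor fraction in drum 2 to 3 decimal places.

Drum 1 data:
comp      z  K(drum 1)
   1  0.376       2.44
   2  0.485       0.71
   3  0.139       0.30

Drum 1:
Newton–Raphson from ψ₁ = 0.5:
  ψ₁ = 0.500: g = 0.0006, g' = -0.481 → ψ₁ = 0.501
Converged at ψ₁ = 0.501.
Drum-1 compositions:
  1: x = 0.218, y = 0.533
  2: x = 0.567, y = 0.403
  3: x = 0.214, y = 0.064
Drum-2 feed = drum-1 vapor: z₂ = (0.5328, 0.4029, 0.0642).
Drum 2:
Let ψ₂ = V/F and solve Σ zᵢ(Kᵢ−1)/(1+ψ₂(Kᵢ−1)) = 0.
Check two-phase: ΣzᵢKᵢ = 1.075 > 1 and Σzᵢ/Kᵢ = 1.488 > 1, so g(0) = 0.075 > 0 and g(1) = -0.488 < 0.
Newton–Raphson from ψ₂ = 0.62:
  ψ₂ = 0.620: g = -0.1698, g' = -0.509 → ψ₂ = 0.286
  ψ₂ = 0.286: g = -0.0284, g' = -0.371 → ψ₂ = 0.210
  ψ₂ = 0.210: g = -0.0004, g' = -0.362 → ψ₂ = 0.209
Converged at ψ₂ = 0.209.
  1: x = 0.471, y = 0.768
  2: x = 0.452, y = 0.217
  3: x = 0.077, y = 0.015

V/F (drum 2) = 0.209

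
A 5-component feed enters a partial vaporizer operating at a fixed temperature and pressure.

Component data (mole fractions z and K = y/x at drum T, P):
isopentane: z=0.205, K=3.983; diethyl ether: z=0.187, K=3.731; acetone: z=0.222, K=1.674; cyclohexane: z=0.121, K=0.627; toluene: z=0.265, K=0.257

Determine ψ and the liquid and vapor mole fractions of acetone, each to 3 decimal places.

Rachford–Rice: g(ψ) = Σ zᵢ(Kᵢ−1)/(1+ψ(Kᵢ−1)) = 0.
Check two-phase: ΣzᵢKᵢ = 2.030 > 1 and Σzᵢ/Kᵢ = 1.458 > 1, so g(0) = 1.030 > 0 and g(1) = -0.458 < 0.
Newton iteration, ψ⁰ = 0.5:
  ψ = 0.500: g = 0.2045, g' = -0.995 → ψ = 0.705
  ψ = 0.705: g = -0.0021, g' = -1.076 → ψ = 0.703
Converged at ψ = 0.703.
Compositions from xᵢ = zᵢ/(1+ψ(Kᵢ−1)), yᵢ = Kᵢxᵢ:
  isopentane: x = 0.066, y = 0.264
  diethyl ether: x = 0.064, y = 0.239
  acetone: x = 0.151, y = 0.252
  cyclohexane: x = 0.164, y = 0.103
  toluene: x = 0.555, y = 0.143

ψ = 0.703, x_acetone = 0.151, y_acetone = 0.252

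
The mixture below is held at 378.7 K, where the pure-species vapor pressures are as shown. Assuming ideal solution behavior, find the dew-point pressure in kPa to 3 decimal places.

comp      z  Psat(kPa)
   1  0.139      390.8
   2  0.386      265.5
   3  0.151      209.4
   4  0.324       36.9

Pdew = 88.408 kPa

At the dew point ψ → 1, so Σzᵢ/Kᵢ = 1 with Kᵢ = Pᵢˢᵃᵗ/P ⇒ 1/P = Σzᵢ/Pᵢˢᵃᵗ.
1/P = 0.139/390.8 + 0.386/265.5 + 0.151/209.4 + 0.324/36.9 = 0.011311 ⇒ P = 88.408 kPa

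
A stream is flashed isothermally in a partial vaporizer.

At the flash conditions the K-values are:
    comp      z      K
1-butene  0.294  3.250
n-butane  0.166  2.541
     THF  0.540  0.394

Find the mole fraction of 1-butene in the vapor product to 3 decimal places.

Newton iteration, β⁰ = 0.5:
  β = 0.500: g = -0.0137, g' = -0.864 → β = 0.484
Converged at β = 0.484.
Compositions from xᵢ = zᵢ/(1+β(Kᵢ−1)), yᵢ = Kᵢxᵢ:
  1-butene: x = 0.141, y = 0.457
  n-butane: x = 0.095, y = 0.242
  THF: x = 0.764, y = 0.301

y_1-butene = 0.457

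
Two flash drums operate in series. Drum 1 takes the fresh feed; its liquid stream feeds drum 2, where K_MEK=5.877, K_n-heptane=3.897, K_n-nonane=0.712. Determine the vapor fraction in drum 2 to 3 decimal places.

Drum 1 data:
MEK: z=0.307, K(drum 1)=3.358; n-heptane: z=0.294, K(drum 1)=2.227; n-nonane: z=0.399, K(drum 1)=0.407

Drum 1:
Material balance + equilibrium reduce to Σ zᵢ(Kᵢ−1)/(1+ψ₁(Kᵢ−1)) = 0.
Check two-phase: ΣzᵢKᵢ = 1.848 > 1 and Σzᵢ/Kᵢ = 1.204 > 1, so g(0) = 0.848 > 0 and g(1) = -0.204 < 0.
Newton iteration, ψ₁⁰ = 0.61:
  ψ₁ = 0.610: g = 0.1325, g' = -0.776 → ψ₁ = 0.781
  ψ₁ = 0.781: g = -0.0015, g' = -0.813 → ψ₁ = 0.779
Converged at ψ₁ = 0.779.
Drum-1 compositions:
  MEK: x = 0.108, y = 0.363
  n-heptane: x = 0.150, y = 0.335
  n-nonane: x = 0.741, y = 0.302
Drum-2 feed = drum-1 liquid: z₂ = (0.1082, 0.1503, 0.7414).
Drum 2:
Material balance + equilibrium reduce to Σ zᵢ(Kᵢ−1)/(1+ψ₂(Kᵢ−1)) = 0.
Feasibility: ΣzᵢKᵢ = 1.750, Σzᵢ/Kᵢ = 1.098 — both > 1, two phases present.
Newton iteration, ψ₂⁰ = 0.35:
  ψ₂ = 0.350: g = 0.1738, g' = -0.738 → ψ₂ = 0.585
  ψ₂ = 0.585: g = 0.0417, g' = -0.436 → ψ₂ = 0.681
  ψ₂ = 0.681: g = 0.0030, g' = -0.376 → ψ₂ = 0.689
Converged at ψ₂ = 0.689.
  MEK: x = 0.025, y = 0.146
  n-heptane: x = 0.050, y = 0.196
  n-nonane: x = 0.925, y = 0.659

V/F (drum 2) = 0.689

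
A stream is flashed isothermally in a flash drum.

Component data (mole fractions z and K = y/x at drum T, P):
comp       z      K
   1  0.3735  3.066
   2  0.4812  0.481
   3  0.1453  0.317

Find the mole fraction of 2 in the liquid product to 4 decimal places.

x_2 = 0.5935

Material balance + equilibrium reduce to Σ zᵢ(Kᵢ−1)/(1+ψ(Kᵢ−1)) = 0.
Check two-phase: ΣzᵢKᵢ = 1.4227 > 1 and Σzᵢ/Kᵢ = 1.5806 > 1, so g(0) = 0.4227 > 0 and g(1) = -0.5806 < 0.
Iterate (Newton) starting at ψ = 0.43:
  ψ = 0.4300: g = -0.05336, g' = -0.7977 → ψ = 0.3631
  ψ = 0.3631: g = 0.00119, g' = -0.8371 → ψ = 0.3645
Converged at ψ = 0.3645.
Compositions from xᵢ = zᵢ/(1+ψ(Kᵢ−1)), yᵢ = Kᵢxᵢ:
  1: x = 0.2130, y = 0.6532
  2: x = 0.5935, y = 0.2855
  3: x = 0.1935, y = 0.0613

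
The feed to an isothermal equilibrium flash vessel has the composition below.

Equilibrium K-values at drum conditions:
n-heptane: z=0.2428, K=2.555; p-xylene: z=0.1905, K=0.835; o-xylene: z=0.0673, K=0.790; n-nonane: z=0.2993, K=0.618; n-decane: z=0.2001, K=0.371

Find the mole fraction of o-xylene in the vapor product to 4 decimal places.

Let ψ = V/F and solve Σ zᵢ(Kᵢ−1)/(1+ψ(Kᵢ−1)) = 0.
Check two-phase: ΣzᵢKᵢ = 1.0918 > 1 and Σzᵢ/Kᵢ = 1.4320 > 1, so g(0) = 0.0918 > 0 and g(1) = -0.4320 < 0.
Iterate (Newton) starting at ψ = 0.5:
  ψ = 0.5000: g = -0.16258, g' = -0.4309 → ψ = 0.1227
  ψ = 0.1227: g = 0.01413, g' = -0.5636 → ψ = 0.1478
  ψ = 0.1478: g = 0.00028, g' = -0.5421 → ψ = 0.1483
Converged at ψ = 0.1483.
Compositions from xᵢ = zᵢ/(1+ψ(Kᵢ−1)), yᵢ = Kᵢxᵢ:
  n-heptane: x = 0.1973, y = 0.5041
  p-xylene: x = 0.1953, y = 0.1631
  o-xylene: x = 0.0695, y = 0.0549
  n-nonane: x = 0.3173, y = 0.1961
  n-decane: x = 0.2207, y = 0.0819

y_o-xylene = 0.0549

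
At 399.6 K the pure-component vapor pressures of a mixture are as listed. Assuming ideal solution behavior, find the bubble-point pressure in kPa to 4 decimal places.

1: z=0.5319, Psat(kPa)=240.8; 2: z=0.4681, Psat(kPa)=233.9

At the bubble point ψ → 0, so ΣzᵢKᵢ = 1 with Kᵢ = Pᵢˢᵃᵗ/P ⇒ P = ΣzᵢPᵢˢᵃᵗ.
P = 0.5319·240.8 + 0.4681·233.9 = 237.5701 kPa

Pbub = 237.5701 kPa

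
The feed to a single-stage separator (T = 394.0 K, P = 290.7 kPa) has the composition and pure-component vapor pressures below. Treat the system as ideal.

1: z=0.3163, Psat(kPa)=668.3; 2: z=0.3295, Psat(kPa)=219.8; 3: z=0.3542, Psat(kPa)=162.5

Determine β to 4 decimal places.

Raoult's law: Kᵢ = Pᵢˢᵃᵗ/P = Pᵢˢᵃᵗ/290.7.
  K_1 = 668.3/290.7 = 2.298934, K_2 = 219.8/290.7 = 0.756106, K_3 = 162.5/290.7 = 0.558996
Newton iteration, β⁰ = 0.5:
  β = 0.5000: g = -0.04283, g' = -0.3349 → β = 0.3721
  β = 0.3721: g = 0.00172, g' = -0.3648 → β = 0.3768
Converged at β = 0.3768.

β = 0.3768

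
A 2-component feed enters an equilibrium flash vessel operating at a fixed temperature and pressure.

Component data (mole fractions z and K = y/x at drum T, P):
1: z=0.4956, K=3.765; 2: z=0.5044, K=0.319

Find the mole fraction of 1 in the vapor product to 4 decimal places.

Rachford–Rice: g(β) = Σ zᵢ(Kᵢ−1)/(1+β(Kᵢ−1)) = 0.
g(0) = ΣzᵢKᵢ − 1 = 1.0268 and g(1) = 1 − Σzᵢ/Kᵢ = -0.7128, so a root lies in (0, 1).
Newton–Raphson from β = 0.66:
  β = 0.6600: g = -0.13884, g' = -1.2466 → β = 0.5486
  β = 0.5486: g = -0.00394, g' = -1.1943 → β = 0.5453
Converged at β = 0.5453.
Compositions from xᵢ = zᵢ/(1+β(Kᵢ−1)), yᵢ = Kᵢxᵢ:
  1: x = 0.1976, y = 0.7440
  2: x = 0.8024, y = 0.2560

y_1 = 0.7440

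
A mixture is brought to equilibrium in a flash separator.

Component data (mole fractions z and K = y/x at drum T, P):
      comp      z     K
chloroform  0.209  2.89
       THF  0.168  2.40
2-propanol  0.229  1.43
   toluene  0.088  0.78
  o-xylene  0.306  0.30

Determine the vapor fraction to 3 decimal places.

Rachford–Rice: g(ψ) = Σ zᵢ(Kᵢ−1)/(1+ψ(Kᵢ−1)) = 0.
Feasibility: ΣzᵢKᵢ = 1.495, Σzᵢ/Kᵢ = 1.435 — both > 1, two phases present.
Newton iteration, ψ⁰ = 0.5:
  ψ = 0.500: g = 0.0712, g' = -0.700 → ψ = 0.602
  ψ = 0.602: g = -0.0017, g' = -0.740 → ψ = 0.599
Converged at ψ = 0.599.

ψ = 0.599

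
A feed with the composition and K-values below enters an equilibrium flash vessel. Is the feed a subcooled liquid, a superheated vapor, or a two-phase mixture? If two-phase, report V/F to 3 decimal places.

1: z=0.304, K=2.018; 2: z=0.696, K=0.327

subcooled liquid

ΣzᵢKᵢ = 0.841; Σzᵢ/Kᵢ = 2.279.
Since ΣzᵢKᵢ < 1 the mixture is below its bubble point — single liquid phase.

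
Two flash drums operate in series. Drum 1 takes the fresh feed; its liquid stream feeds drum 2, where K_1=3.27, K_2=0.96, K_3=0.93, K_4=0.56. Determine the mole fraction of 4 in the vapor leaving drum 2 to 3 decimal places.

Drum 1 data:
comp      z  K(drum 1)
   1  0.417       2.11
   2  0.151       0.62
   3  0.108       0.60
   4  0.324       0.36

y_4 (drum 2) = 0.325

Drum 1:
Newton–Raphson from ψ₁ = 0.5:
  ψ₁ = 0.500: g = -0.1321, g' = -0.560 → ψ₁ = 0.264
  ψ₁ = 0.264: g = -0.0036, g' = -0.548 → ψ₁ = 0.257
Converged at ψ₁ = 0.257.
Drum-1 compositions:
  1: x = 0.324, y = 0.684
  2: x = 0.167, y = 0.104
  3: x = 0.120, y = 0.072
  4: x = 0.388, y = 0.140
Drum-2 feed = drum-1 liquid: z₂ = (0.3243, 0.1674, 0.1204, 0.3879).
Drum 2:
Let ψ₂ = V/F and solve Σ zᵢ(Kᵢ−1)/(1+ψ₂(Kᵢ−1)) = 0.
Feasibility: ΣzᵢKᵢ = 1.550, Σzᵢ/Kᵢ = 1.096 — both > 1, two phases present.
Iterate (Newton) starting at ψ₂ = 0.65:
  ψ₂ = 0.650: g = 0.0427, g' = -0.421 → ψ₂ = 0.751
  ψ₂ = 0.751: g = 0.0014, g' = -0.397 → ψ₂ = 0.755
Converged at ψ₂ = 0.755.
  1: x = 0.120, y = 0.391
  2: x = 0.173, y = 0.166
  3: x = 0.127, y = 0.118
  4: x = 0.581, y = 0.325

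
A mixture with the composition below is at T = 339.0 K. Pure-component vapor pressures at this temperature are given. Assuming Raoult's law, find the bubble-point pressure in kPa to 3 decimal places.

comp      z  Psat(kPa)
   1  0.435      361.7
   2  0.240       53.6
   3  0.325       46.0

At the bubble point ψ → 0, so ΣzᵢKᵢ = 1 with Kᵢ = Pᵢˢᵃᵗ/P ⇒ P = ΣzᵢPᵢˢᵃᵗ.
P = 0.435·361.7 + 0.240·53.6 + 0.325·46.0 = 185.153 kPa

Pbub = 185.153 kPa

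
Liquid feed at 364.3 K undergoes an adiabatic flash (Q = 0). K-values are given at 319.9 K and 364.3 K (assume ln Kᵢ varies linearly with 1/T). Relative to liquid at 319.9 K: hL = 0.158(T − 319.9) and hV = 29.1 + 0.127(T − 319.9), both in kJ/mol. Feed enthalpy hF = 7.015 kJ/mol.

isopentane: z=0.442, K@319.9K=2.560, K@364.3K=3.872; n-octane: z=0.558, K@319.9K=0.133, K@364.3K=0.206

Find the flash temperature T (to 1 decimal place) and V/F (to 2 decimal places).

Adiabatic flash: solve Rachford–Rice at each trial T, then check hF = ψ·hV(T) + (1−ψ)·hL(T).
  T = 319.9 K: K = (2.560, 0.133), RR gives ψ = 0.152, H_out = 4.426 kJ/mol
  T = 364.3 K: K = (3.872, 0.206), RR gives ψ = 0.362, H_out = 17.062 kJ/mol
  T = 342.1 K: K = (3.191, 0.168), RR gives ψ = 0.276, H_out = 11.363 kJ/mol
  T = 331.0 K: K = (2.869, 0.150), RR gives ψ = 0.221, H_out = 8.120 kJ/mol
  T = 325.4 K: K = (2.711, 0.141), RR gives ψ = 0.189, H_out = 6.327 kJ/mol
  T = 328.2 K: K = (2.790, 0.146), RR gives ψ = 0.206, H_out = 7.239 kJ/mol
  T = 326.8 K: K = (2.750, 0.143), RR gives ψ = 0.197, H_out = 6.787 kJ/mol
Linear interpolation between T = 326.8 (H_out = 6.787) and T = 328.2 (H_out = 7.239) on hF = 7.015 gives T ≈ 327.5 K, at which ψ = 0.20.

T = 327.5 K, V/F = 0.20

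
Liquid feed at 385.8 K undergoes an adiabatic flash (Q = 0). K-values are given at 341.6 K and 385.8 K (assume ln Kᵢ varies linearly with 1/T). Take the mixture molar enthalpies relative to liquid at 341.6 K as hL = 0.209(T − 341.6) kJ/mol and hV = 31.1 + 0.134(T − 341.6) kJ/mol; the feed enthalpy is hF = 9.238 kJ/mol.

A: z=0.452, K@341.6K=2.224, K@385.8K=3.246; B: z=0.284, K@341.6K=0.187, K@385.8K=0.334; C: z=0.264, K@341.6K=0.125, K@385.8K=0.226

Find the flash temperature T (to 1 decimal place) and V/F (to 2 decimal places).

T = 356.2 K, V/F = 0.21

Adiabatic flash: solve Rachford–Rice at each trial T, then check hF = ψ·hV(T) + (1−ψ)·hL(T).
  T = 341.6 K: K = (2.224, 0.187, 0.125), RR gives ψ = 0.088, H_out = 2.752 kJ/mol
  T = 385.8 K: K = (3.246, 0.334, 0.226), RR gives ψ = 0.384, H_out = 19.912 kJ/mol
  T = 363.7 K: K = (2.718, 0.254, 0.171), RR gives ψ = 0.256, H_out = 12.152 kJ/mol
  T = 352.6 K: K = (2.465, 0.219, 0.147), RR gives ψ = 0.180, H_out = 7.745 kJ/mol
  T = 358.1 K: K = (2.589, 0.236, 0.159), RR gives ψ = 0.219, H_out = 9.990 kJ/mol
  T = 355.4 K: K = (2.528, 0.228, 0.153), RR gives ψ = 0.200, H_out = 8.905 kJ/mol
  T = 356.8 K: K = (2.560, 0.232, 0.156), RR gives ψ = 0.210, H_out = 9.471 kJ/mol
Linear interpolation between T = 355.4 (H_out = 8.905) and T = 356.8 (H_out = 9.471) on hF = 9.238 gives T ≈ 356.2 K, at which ψ = 0.21.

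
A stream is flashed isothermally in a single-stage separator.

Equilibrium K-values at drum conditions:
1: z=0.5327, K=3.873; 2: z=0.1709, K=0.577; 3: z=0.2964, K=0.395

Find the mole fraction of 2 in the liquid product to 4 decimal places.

Rachford–Rice: g(β) = Σ zᵢ(Kᵢ−1)/(1+β(Kᵢ−1)) = 0.
g(0) = ΣzᵢKᵢ − 1 = 1.2788 and g(1) = 1 − Σzᵢ/Kᵢ = -0.1841, so a root lies in (0, 1).
Newton–Raphson from β = 0.48:
  β = 0.4800: g = 0.29989, g' = -1.0405 → β = 0.7682
  β = 0.7682: g = 0.03508, g' = -0.8733 → β = 0.8084
  β = 0.8084: g = -0.00020, g' = -0.8845 → β = 0.8082
Converged at β = 0.8082.
Compositions from xᵢ = zᵢ/(1+β(Kᵢ−1)), yᵢ = Kᵢxᵢ:
  1: x = 0.1604, y = 0.6211
  2: x = 0.2597, y = 0.1498
  3: x = 0.5800, y = 0.2291

x_2 = 0.2597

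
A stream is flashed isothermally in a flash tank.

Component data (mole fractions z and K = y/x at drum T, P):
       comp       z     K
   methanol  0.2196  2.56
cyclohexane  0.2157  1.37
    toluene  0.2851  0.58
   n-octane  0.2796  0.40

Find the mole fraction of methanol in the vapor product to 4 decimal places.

Material balance + equilibrium reduce to Σ zᵢ(Kᵢ−1)/(1+V/F(Kᵢ−1)) = 0.
g(0) = ΣzᵢKᵢ − 1 = 0.1349 and g(1) = 1 − Σzᵢ/Kᵢ = -0.4338, so a root lies in (0, 1).
Newton–Raphson from V/F = 0.5:
  V/F = 0.5000: g = -0.13142, g' = -0.4757 → V/F = 0.2237
  V/F = 0.2237: g = 0.00172, g' = -0.5144 → V/F = 0.2271
Converged at V/F = 0.2271.
Compositions from xᵢ = zᵢ/(1+V/F(Kᵢ−1)), yᵢ = Kᵢxᵢ:
  methanol: x = 0.1622, y = 0.4151
  cyclohexane: x = 0.1990, y = 0.2726
  toluene: x = 0.3152, y = 0.1828
  n-octane: x = 0.3237, y = 0.1295

y_methanol = 0.4151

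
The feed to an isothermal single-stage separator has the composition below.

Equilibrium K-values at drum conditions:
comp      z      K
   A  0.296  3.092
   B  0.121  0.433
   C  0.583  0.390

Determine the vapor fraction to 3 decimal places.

Rachford–Rice: g(ψ) = Σ zᵢ(Kᵢ−1)/(1+ψ(Kᵢ−1)) = 0.
Check two-phase: ΣzᵢKᵢ = 1.195 > 1 and Σzᵢ/Kᵢ = 1.870 > 1, so g(0) = 0.195 > 0 and g(1) = -0.870 < 0.
Newton iteration, ψ⁰ = 0.54:
  ψ = 0.540: g = -0.3384, g' = -0.849 → ψ = 0.141
  ψ = 0.141: g = 0.0142, g' = -1.078 → ψ = 0.154
  ψ = 0.154: g = 0.0002, g' = -1.051 → ψ = 0.155
Converged at ψ = 0.155.

ψ = 0.155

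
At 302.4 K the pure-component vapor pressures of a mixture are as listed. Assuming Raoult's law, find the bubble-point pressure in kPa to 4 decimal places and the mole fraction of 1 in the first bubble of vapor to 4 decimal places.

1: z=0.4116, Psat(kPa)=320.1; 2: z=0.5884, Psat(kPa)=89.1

Pbub = 184.1796 kPa, y_1 = 0.7154

At the bubble point ψ → 0, so ΣzᵢKᵢ = 1 with Kᵢ = Pᵢˢᵃᵗ/P ⇒ P = ΣzᵢPᵢˢᵃᵗ.
P = 0.4116·320.1 + 0.5884·89.1 = 184.1796 kPa
yᵢ = zᵢPᵢˢᵃᵗ/P ⇒ y_1 = 0.4116·320.1/184.1796 = 0.7154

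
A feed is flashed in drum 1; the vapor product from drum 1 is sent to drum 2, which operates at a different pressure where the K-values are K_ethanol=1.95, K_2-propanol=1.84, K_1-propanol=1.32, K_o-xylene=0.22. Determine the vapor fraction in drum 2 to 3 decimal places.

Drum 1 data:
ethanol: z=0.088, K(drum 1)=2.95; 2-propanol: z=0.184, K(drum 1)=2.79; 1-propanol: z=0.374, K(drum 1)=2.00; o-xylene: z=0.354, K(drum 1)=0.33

V/F (drum 2) = 0.592

Drum 1:
Let ψ₁ = V/F and solve Σ zᵢ(Kᵢ−1)/(1+ψ₁(Kᵢ−1)) = 0.
g(0) = ΣzᵢKᵢ − 1 = 0.638 and g(1) = 1 − Σzᵢ/Kᵢ = -0.356, so a root lies in (0, 1).
Newton iteration, ψ₁⁰ = 0.39:
  ψ₁ = 0.390: g = 0.2394, g' = -0.797 → ψ₁ = 0.690
  ψ₁ = 0.690: g = 0.0004, g' = -0.860 → ψ₁ = 0.691
Converged at ψ₁ = 0.691.
Drum-1 compositions:
  ethanol: x = 0.037, y = 0.111
  2-propanol: x = 0.082, y = 0.230
  1-propanol: x = 0.221, y = 0.442
  o-xylene: x = 0.659, y = 0.217
Drum-2 feed = drum-1 vapor: z₂ = (0.1106, 0.2295, 0.4424, 0.2175).
Drum 2:
Material balance + equilibrium reduce to Σ zᵢ(Kᵢ−1)/(1+ψ₂(Kᵢ−1)) = 0.
Feasibility: ΣzᵢKᵢ = 1.270, Σzᵢ/Kᵢ = 1.505 — both > 1, two phases present.
Newton–Raphson from ψ₂ = 0.5:
  ψ₂ = 0.500: g = 0.0510, g' = -0.515 → ψ₂ = 0.599
  ψ₂ = 0.599: g = -0.0043, g' = -0.610 → ψ₂ = 0.592
Converged at ψ₂ = 0.592.
  ethanol: x = 0.071, y = 0.138
  2-propanol: x = 0.153, y = 0.282
  1-propanol: x = 0.372, y = 0.491
  o-xylene: x = 0.404, y = 0.089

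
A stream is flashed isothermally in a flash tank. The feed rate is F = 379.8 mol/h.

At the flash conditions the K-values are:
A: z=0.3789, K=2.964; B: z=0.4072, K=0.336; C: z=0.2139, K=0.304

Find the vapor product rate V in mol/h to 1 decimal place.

V = 93.1 mol/h

Material balance + equilibrium reduce to Σ zᵢ(Kᵢ−1)/(1+ψ(Kᵢ−1)) = 0.
Check two-phase: ΣzᵢKᵢ = 1.3249 > 1 and Σzᵢ/Kᵢ = 2.0434 > 1, so g(0) = 0.3249 > 0 and g(1) = -1.0434 < 0.
Newton iteration, ψ⁰ = 0.5:
  ψ = 0.5000: g = -0.25764, g' = -1.0181 → ψ = 0.2470
  ψ = 0.2470: g = -0.00207, g' = -1.0707 → ψ = 0.2450
Converged at ψ = 0.2450.
Then V = ψ·F = 0.2450·379.8 = 93.1 mol/h and L = F − V = 286.7 mol/h.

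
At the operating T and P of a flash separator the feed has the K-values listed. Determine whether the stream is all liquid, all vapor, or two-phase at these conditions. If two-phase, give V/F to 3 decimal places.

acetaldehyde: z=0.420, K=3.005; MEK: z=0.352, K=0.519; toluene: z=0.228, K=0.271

ΣzᵢKᵢ = 1.507; Σzᵢ/Kᵢ = 1.659.
Both exceed 1, so a two-phase solution exists.
Let ψ = V/F and solve Σ zᵢ(Kᵢ−1)/(1+ψ(Kᵢ−1)) = 0.
Newton iteration, ψ⁰ = 0.5:
  ψ = 0.500: g = -0.0639, g' = -0.862 → ψ = 0.426
Converged at ψ = 0.426.

two-phase, V/F = 0.426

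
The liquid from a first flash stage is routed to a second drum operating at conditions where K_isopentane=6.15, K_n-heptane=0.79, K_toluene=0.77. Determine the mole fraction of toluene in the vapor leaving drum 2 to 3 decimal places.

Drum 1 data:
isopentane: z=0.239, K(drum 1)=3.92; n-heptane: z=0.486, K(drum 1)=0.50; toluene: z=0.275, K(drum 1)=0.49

Drum 1:
Newton iteration, ψ₁⁰ = 0.5:
  ψ₁ = 0.500: g = -0.2286, g' = -0.682 → ψ₁ = 0.165
  ψ₁ = 0.165: g = 0.0534, g' = -1.159 → ψ₁ = 0.211
  ψ₁ = 0.211: g = 0.0033, g' = -1.023 → ψ₁ = 0.214
Converged at ψ₁ = 0.214.
Drum-1 compositions:
  isopentane: x = 0.147, y = 0.577
  n-heptane: x = 0.544, y = 0.272
  toluene: x = 0.309, y = 0.151
Drum-2 feed = drum-1 liquid: z₂ = (0.1471, 0.5442, 0.3087).
Drum 2:
Material balance + equilibrium reduce to Σ zᵢ(Kᵢ−1)/(1+ψ₂(Kᵢ−1)) = 0.
g(0) = ΣzᵢKᵢ − 1 = 0.572 and g(1) = 1 − Σzᵢ/Kᵢ = -0.114, so a root lies in (0, 1).
Iterate (Newton) starting at ψ₂ = 0.5:
  ψ₂ = 0.500: g = 0.0040, g' = -0.356 → ψ₂ = 0.511
Converged at ψ₂ = 0.511.
  isopentane: x = 0.040, y = 0.249
  n-heptane: x = 0.610, y = 0.482
  toluene: x = 0.350, y = 0.269

y_toluene (drum 2) = 0.269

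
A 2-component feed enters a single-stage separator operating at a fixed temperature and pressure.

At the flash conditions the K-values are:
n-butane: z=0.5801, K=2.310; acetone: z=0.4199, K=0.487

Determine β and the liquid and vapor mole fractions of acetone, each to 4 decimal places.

Rachford–Rice: g(β) = Σ zᵢ(Kᵢ−1)/(1+β(Kᵢ−1)) = 0.
Check two-phase: ΣzᵢKᵢ = 1.5445 > 1 and Σzᵢ/Kᵢ = 1.1133 > 1, so g(0) = 0.5445 > 0 and g(1) = -0.1133 < 0.
Binary case is linear: z₁(K₁−1)(1+β(K₂−1)) + z₂(K₂−1)(1+β(K₁−1)) = 0
⇒ β = [z₁(K₁−1)+z₂(K₂−1)] / [−(K₁−1)(K₂−1)] = 0.54452/0.67203 = 0.8103
Compositions from xᵢ = zᵢ/(1+β(Kᵢ−1)), yᵢ = Kᵢxᵢ:
  n-butane: x = 0.2814, y = 0.6500
  acetone: x = 0.7186, y = 0.3500

β = 0.8103, x_acetone = 0.7186, y_acetone = 0.3500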